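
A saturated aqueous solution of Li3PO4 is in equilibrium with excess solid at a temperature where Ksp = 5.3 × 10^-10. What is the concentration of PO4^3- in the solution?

Li3PO4(s) <=> 3 Li^+ + PO4^3-
Ksp = [Li^+]^3[PO4^3-]
Let s = molar solubility. Then [Li^+] = 3s and [PO4^3-] = s.
Ksp = (3s)^3s = 27s^4
s = (5.3 × 10^-10 / 27)^(1/4) = 2.10 × 10^-3 M
[PO4^3-] = s = 2.1 x 10^-3 M

[PO4^3-] ≈ 2.1 × 10^-3 M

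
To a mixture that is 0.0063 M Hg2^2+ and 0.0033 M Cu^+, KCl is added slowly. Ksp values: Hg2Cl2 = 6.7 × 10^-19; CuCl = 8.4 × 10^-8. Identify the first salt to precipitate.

Hg2Cl2

Each salt begins to precipitate when Q = Ksp, i.e. when [Cl^-] reaches its threshold.
For Hg2Cl2: 6.7 × 10^-19 = 0.0063 × [Cl^-]^2  ⇒  [Cl^-] = 1.0 × 10^-8 M.
For CuCl: 8.4 × 10^-8 = 0.0033 × [Cl^-]  ⇒  [Cl^-] = 2.5 x 10^-5 M.
The salt with the lower threshold [Cl^-] precipitates first: Hg2Cl2.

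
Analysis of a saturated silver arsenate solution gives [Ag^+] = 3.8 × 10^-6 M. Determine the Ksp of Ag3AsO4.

Ag3AsO4(s) ⇌ 3 Ag^+(aq) + AsO4^3-(aq)
Stoichiometry gives [AsO4^3-] = (1/3)[Ag^+] = 1.27 × 10^-6 M.
Ksp = [Ag^+]^3[AsO4^3-]
Ksp = (3.8 × 10^-6)^3 × 1.27 x 10^-6 = 7.0 x 10^-23

Ksp ≈ 7.0 × 10^-23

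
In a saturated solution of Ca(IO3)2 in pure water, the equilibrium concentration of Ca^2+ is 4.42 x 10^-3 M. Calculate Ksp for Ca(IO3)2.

Ksp = 3.45e-7

Ca(IO3)2(s) ⇌ Ca^2+(aq) + 2 IO3^-(aq)
Stoichiometry gives [IO3^-] = (2/1)[Ca^2+] = 8.840 × 10^-3 M.
Ksp = [Ca^2+][IO3^-]^2
Ksp = 4.42 x 10^-3 × (8.840 × 10^-3)^2 = 3.45 × 10^-7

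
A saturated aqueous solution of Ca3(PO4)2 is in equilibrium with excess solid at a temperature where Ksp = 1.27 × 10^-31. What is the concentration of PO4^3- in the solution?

5.19e-7 M

Ca3(PO4)2(s) <=> 3 Ca^2+ + 2 PO4^3-
Ksp = [Ca^2+]^3[PO4^3-]^2
With molar solubility s: [Ca^2+] = 3s, [PO4^3-] = 2s.
Substituting: Ksp = (3s)^3(2s)^2 = 108s^5
s^5 = 1.27 × 10^-31 / 108, so s = 2.595 × 10^-7 M
[PO4^3-] = 2s = 5.19 × 10^-7 M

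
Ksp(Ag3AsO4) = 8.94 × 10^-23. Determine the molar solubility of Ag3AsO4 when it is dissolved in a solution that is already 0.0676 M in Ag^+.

2.89e-19 M

Ag3AsO4(s) ⇌ 3 Ag^+(aq) + AsO4^3-(aq)
Ksp = [Ag^+]^3[AsO4^3-]
If s mol/L dissolves here, [Ag^+] = 0.0676 + 3s ≈ 0.0676, [AsO4^3-] = s (Ksp is small, so little additional dissolves).
Ksp ≈ (0.0676)^3 × s
s = 2.89 × 10^-19 M
Check: 3s = 8.7 × 10^-19 ≪ 0.0676, so the approximation is valid.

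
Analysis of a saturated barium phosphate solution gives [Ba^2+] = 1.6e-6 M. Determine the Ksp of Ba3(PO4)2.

Ksp = 4.7e-30

Ba3(PO4)2(s) ⇌ 3 Ba^2+ + 2 PO4^3-
Stoichiometry gives [PO4^3-] = (2/3)[Ba^2+] = 1.07 x 10^-6 M.
Ksp = [Ba^2+]^3[PO4^3-]^2
Ksp = (1.6 × 10^-6)^3 × (1.07 x 10^-6)^2 = 4.7 x 10^-30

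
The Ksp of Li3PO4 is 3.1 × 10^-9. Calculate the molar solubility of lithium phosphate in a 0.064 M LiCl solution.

Li3PO4(s) ⇌ 3 Li^+ + PO4^3-
Ksp = [Li^+]^3[PO4^3-]
If s mol/L dissolves here, [Li^+] = 0.064 + 3s ≈ 0.064, [PO4^3-] = s (common-ion effect: Li^+ is already 0.064 M).
Ksp ≈ (0.064)^3 × s
s = 1.2 × 10^-5 M
Check: 3s = 3.5 × 10^-5 ≪ 0.064, so the approximation is valid.

s ≈ 1.2 x 10^-5 M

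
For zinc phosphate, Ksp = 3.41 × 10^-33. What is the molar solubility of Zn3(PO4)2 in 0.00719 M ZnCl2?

4.79e-14 M

Zn3(PO4)2(s) ⇌ 3 Zn^2+ + 2 PO4^3-
Ksp = [Zn^2+]^3[PO4^3-]^2
Let s be the molar solubility in this solution. [Zn^2+] = 0.00719 + 3s ≈ 0.00719, [PO4^3-] = 2s (Ksp is small, so little additional dissolves).
Ksp ≈ (0.00719)^3 × (2s)^2
s = 4.79 × 10^-14 M
Check: 3s = 1.4 x 10^-13 ≪ 0.00719, so the approximation is valid.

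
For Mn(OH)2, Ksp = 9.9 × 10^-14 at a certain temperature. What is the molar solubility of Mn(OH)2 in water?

s = 2.9e-5 M

Mn(OH)2(s) <=> Mn^2+(aq) + 2 OH^-(aq)
Ksp = [Mn^2+][OH^-]^2
For each mole of Mn(OH)2 that dissolves: [Mn^2+] = s, [OH^-] = 2s.
Ksp = s(2s)^2 = 4s^3
Solving, s = (9.9 × 10^-14/4)^(1/3) = 2.9 × 10^-5 M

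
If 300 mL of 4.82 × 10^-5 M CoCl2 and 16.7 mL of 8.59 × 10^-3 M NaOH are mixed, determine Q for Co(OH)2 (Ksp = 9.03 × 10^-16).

9.37 × 10^-12

Total volume = 300 + 16.7 = 316.7 mL.
[Co^2+] = 4.82 × 10^-5 × (300/316.7) = 4.566 × 10^-5 M
[OH^-] = 8.59 × 10^-3 × (16.7/316.7) = 4.530 x 10^-4 M
Co(OH)2(s) ⇌ Co^2+(aq) + 2 OH^-(aq), so Q = [Co^2+][OH^-]^2
Q = (4.566 x 10^-5)(4.530 x 10^-4)^2 = 9.37 × 10^-12
Q > Ksp, so Co(OH)2 will precipitate.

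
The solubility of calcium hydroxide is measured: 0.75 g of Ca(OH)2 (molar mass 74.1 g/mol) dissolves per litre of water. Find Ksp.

4.1e-6

Molar solubility s = (7.5 x 10^-1 g/L) / (74.1 g/mol) = 1.01 × 10^-2 M.
Ca(OH)2(s) <=> Ca^2+(aq) + 2 OH^-(aq)
Let s = molar solubility. Then [Ca^2+] = s and [OH^-] = 2s.
Ksp = [Ca^2+][OH^-]^2
So Ksp = s × (2s)^2 = 4s^3
With s = 1.01 × 10^-2: Ksp = 4.1 × 10^-6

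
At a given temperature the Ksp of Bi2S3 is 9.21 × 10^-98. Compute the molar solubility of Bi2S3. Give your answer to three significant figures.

Bi2S3(s) ⇌ 2 Bi^3+(aq) + 3 S^2-(aq)
Ksp = [Bi^3+]^2[S^2-]^3
If s mol/L of Bi2S3 dissolves, [Bi^3+] = 2s and [S^2-] = 3s.
So Ksp = (2s)^2 × (3s)^3 = 108s^5
s = (9.21 × 10^-98 / 108)^(1/5) = 1.54 x 10^-20 M

s ≈ 1.54 × 10^-20 M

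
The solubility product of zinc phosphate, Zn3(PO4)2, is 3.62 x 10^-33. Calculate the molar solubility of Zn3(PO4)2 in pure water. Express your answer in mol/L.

Zn3(PO4)2(s) <=> 3 Zn^2+ + 2 PO4^3-
Ksp = [Zn^2+]^3[PO4^3-]^2
For each mole of Zn3(PO4)2 that dissolves: [Zn^2+] = 3s, [PO4^3-] = 2s.
Substituting: Ksp = (3s)^3(2s)^2 = 108s^5
s = (3.62 x 10^-33 / 108)^(1/5) = 1.27 × 10^-7 M

s = 1.27 × 10^-7 M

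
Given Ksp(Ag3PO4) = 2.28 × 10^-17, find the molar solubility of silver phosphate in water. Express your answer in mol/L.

s ≈ 3.03 x 10^-5 M

Ag3PO4(s) <=> 3 Ag^+ + PO4^3-
Ksp = [Ag^+]^3[PO4^3-]
Let s = molar solubility. Then [Ag^+] = 3s and [PO4^3-] = s.
Ksp = (3s)^3s = 27s^4
s^4 = 2.28 × 10^-17 / 27, so s = 3.03 × 10^-5 M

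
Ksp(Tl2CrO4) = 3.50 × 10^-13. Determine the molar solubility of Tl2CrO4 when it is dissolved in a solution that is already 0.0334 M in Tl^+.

3.14 × 10^-10 M

Tl2CrO4(s) ⇌ 2 Tl^+ + CrO4^2-
Ksp = [Tl^+]^2[CrO4^2-]
Let s = moles of Tl2CrO4 that dissolve per litre. [Tl^+] = 0.0334 + 2s ≈ 0.0334, [CrO4^2-] = s (Ksp is small, so little additional dissolves).
Ksp ≈ (0.0334)^2 × s
s = 3.14 × 10^-10 M
Check: 2s = 6.3 × 10^-10 ≪ 0.0334, so the approximation is valid.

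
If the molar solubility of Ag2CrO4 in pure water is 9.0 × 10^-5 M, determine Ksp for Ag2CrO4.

Ag2CrO4(s) ⇌ 2 Ag^+ + CrO4^2-
With molar solubility s: [Ag^+] = 2s, [CrO4^2-] = s.
Ksp = [Ag^+]^2[CrO4^2-]
So Ksp = (2s)^2 × s = 4s^3
With s = 9.0 × 10^-5: Ksp = 2.9 × 10^-12

Ksp = 2.9 × 10^-12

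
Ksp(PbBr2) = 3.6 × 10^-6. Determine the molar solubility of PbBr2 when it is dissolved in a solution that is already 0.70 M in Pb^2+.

PbBr2(s) ⇌ Pb^2+ + 2 Br^-
Ksp = [Pb^2+][Br^-]^2
Let s = moles of PbBr2 that dissolve per litre. [Pb^2+] = 0.70 + s ≈ 0.70, [Br^-] = 2s (Ksp is small, so little additional dissolves).
Ksp ≈ 0.70 × (2s)^2
s = 1.1 × 10^-3 M
Check: s = 1.1 × 10^-3 ≪ 0.70, so the approximation is valid.

1.1 x 10^-3 M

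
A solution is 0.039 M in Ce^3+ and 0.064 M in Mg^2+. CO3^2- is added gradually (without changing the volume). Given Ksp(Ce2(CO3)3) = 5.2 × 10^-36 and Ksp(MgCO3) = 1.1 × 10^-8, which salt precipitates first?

Precipitation of each salt starts when its ion product equals its Ksp.
For Ce2(CO3)3: 5.2 × 10^-36 = (0.039)^2 × [CO3^2-]^3  ⇒  [CO3^2-] = 1.5 × 10^-11 M.
For MgCO3: 1.1 × 10^-8 = 0.064 × [CO3^2-]  ⇒  [CO3^2-] = 1.7 x 10^-7 M.
The salt with the lower threshold [CO3^2-] precipitates first: Ce2(CO3)3.

Ce2(CO3)3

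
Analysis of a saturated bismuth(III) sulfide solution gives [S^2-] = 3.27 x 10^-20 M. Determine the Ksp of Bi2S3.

Ksp = 1.66 × 10^-98

Bi2S3(s) ⇌ 2 Bi^3+(aq) + 3 S^2-(aq)
Stoichiometry gives [Bi^3+] = (2/3)[S^2-] = 2.180 × 10^-20 M.
Ksp = [Bi^3+]^2[S^2-]^3
Ksp = (2.180 x 10^-20)^2 × (3.27 × 10^-20)^3 = 1.66 × 10^-98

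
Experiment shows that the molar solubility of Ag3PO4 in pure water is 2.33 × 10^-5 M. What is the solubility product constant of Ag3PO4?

7.96 × 10^-18

Ag3PO4(s) <=> 3 Ag^+ + PO4^3-
If s mol/L of Ag3PO4 dissolves, [Ag^+] = 3s and [PO4^3-] = s.
Ksp = [Ag^+]^3[PO4^3-]
Ksp = (3s)^3s = 27s^4
With s = 2.33 x 10^-5: Ksp = 7.96 x 10^-18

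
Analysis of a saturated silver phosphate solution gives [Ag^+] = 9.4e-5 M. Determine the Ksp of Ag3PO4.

Ksp = 2.6 × 10^-17

Ag3PO4(s) ⇌ 3 Ag^+(aq) + PO4^3-(aq)
Stoichiometry gives [PO4^3-] = (1/3)[Ag^+] = 3.13 × 10^-5 M.
Ksp = [Ag^+]^3[PO4^3-]
Ksp = (9.4 × 10^-5)^3 × 3.13 x 10^-5 = 2.6 x 10^-17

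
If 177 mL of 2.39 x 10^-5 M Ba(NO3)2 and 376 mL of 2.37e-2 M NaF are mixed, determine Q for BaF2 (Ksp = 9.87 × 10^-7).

Q = 1.99 × 10^-9

Total volume = 177 + 376 = 553 mL.
[Ba^2+] = 2.39 × 10^-5 × (177/553) = 7.650 × 10^-6 M
[F^-] = 2.37 x 10^-2 × (376/553) = 1.611 × 10^-2 M
BaF2(s) <=> Ba^2+(aq) + 2 F^-(aq), so Q = [Ba^2+][F^-]^2
Q = (7.650 × 10^-6)(1.611 × 10^-2)^2 = 1.99 x 10^-9
Q < Ksp, so no precipitate of BaF2 forms.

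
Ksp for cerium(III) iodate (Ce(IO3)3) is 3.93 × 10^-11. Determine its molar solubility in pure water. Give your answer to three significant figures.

Ce(IO3)3(s) <=> Ce^3+ + 3 IO3^-
Ksp = [Ce^3+][IO3^-]^3
Let s = molar solubility. Then [Ce^3+] = s and [IO3^-] = 3s.
Substituting: Ksp = s(3s)^3 = 27s^4
Solving, s = (3.93 × 10^-11/27)^(1/4) = 1.10 x 10^-3 M

s = 1.10e-3 M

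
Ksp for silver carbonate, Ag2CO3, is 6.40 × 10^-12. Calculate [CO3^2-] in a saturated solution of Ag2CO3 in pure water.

[CO3^2-] = 1.17e-4 M

Ag2CO3(s) ⇌ 2 Ag^+ + CO3^2-
Ksp = [Ag^+]^2[CO3^2-]
With molar solubility s: [Ag^+] = 2s, [CO3^2-] = s.
Ksp = (2s)^2s = 4s^3
s = (6.40 × 10^-12 / 4)^(1/3) = 1.170 × 10^-4 M
[CO3^2-] = s = 1.17 × 10^-4 M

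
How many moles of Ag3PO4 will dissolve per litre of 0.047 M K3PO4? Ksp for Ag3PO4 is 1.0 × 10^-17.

Ag3PO4(s) ⇌ 3 Ag^+ + PO4^3-
Ksp = [Ag^+]^3[PO4^3-]
Let s = moles of Ag3PO4 that dissolve per litre. [Ag^+] = 3s, [PO4^3-] = 0.047 + s ≈ 0.047 (since PO4^3- from K3PO4 dominates).
Ksp ≈ (3s)^3 × 0.047
s = 2.0 × 10^-6 M
Check: s = 2.0 × 10^-6 ≪ 0.047, so the approximation is valid.

2.0e-6 M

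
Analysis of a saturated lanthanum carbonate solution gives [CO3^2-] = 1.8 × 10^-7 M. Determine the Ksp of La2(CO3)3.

La2(CO3)3(s) ⇌ 2 La^3+ + 3 CO3^2-
Stoichiometry gives [La^3+] = (2/3)[CO3^2-] = 1.20 × 10^-7 M.
Ksp = [La^3+]^2[CO3^2-]^3
Ksp = (1.20 × 10^-7)^2 × (1.8 x 10^-7)^3 = 8.4 x 10^-35

8.4e-35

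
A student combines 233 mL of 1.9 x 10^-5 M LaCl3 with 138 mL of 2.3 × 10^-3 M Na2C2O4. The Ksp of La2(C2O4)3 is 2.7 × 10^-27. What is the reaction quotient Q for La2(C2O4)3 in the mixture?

8.9 × 10^-20

Total volume = 233 + 138 = 371 mL.
[La^3+] = 1.9 × 10^-5 × (233/371) = 1.19 × 10^-5 M
[C2O4^2-] = 2.3 x 10^-3 × (138/371) = 8.56 × 10^-4 M
La2(C2O4)3(s) ⇌ 2 La^3+ + 3 C2O4^2-, so Q = [La^3+]^2[C2O4^2-]^3
Q = (1.19 × 10^-5)^2(8.56 x 10^-4)^3 = 8.9 × 10^-20
Q > Ksp, so La2(C2O4)3 will precipitate.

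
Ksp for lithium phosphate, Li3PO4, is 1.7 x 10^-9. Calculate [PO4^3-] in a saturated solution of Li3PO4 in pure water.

Li3PO4(s) ⇌ 3 Li^+ + PO4^3-
Ksp = [Li^+]^3[PO4^3-]
For each mole of Li3PO4 that dissolves: [Li^+] = 3s, [PO4^3-] = s.
Ksp = (3s)^3s = 27s^4
s = (1.7 x 10^-9 / 27)^(1/4) = 2.82 × 10^-3 M
[PO4^3-] = s = 2.8 × 10^-3 M

2.8 x 10^-3 M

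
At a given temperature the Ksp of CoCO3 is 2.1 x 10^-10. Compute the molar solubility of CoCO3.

CoCO3(s) ⇌ Co^2+(aq) + CO3^2-(aq)
Ksp = [Co^2+][CO3^2-]
If s mol/L of CoCO3 dissolves, [Co^2+] = s and [CO3^2-] = s.
Ksp = (s)(s) = s^2
s = (2.1 x 10^-10)^(1/2) = 1.4 x 10^-5 M

s = 1.4 × 10^-5 M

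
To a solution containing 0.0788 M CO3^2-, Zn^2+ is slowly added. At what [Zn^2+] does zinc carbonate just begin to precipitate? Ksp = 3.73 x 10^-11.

ZnCO3(s) ⇌ Zn^2+(aq) + CO3^2-(aq)
Ksp = [Zn^2+][CO3^2-]
Precipitation begins when Q = Ksp. With [CO3^2-] = 0.0788 M:
3.73 x 10^-11 = (0.0788) × [Zn^2+]
[Zn^2+] = (3.73 x 10^-11 / 7.88 × 10^-2) = 4.73 × 10^-10 M

4.73 × 10^-10 M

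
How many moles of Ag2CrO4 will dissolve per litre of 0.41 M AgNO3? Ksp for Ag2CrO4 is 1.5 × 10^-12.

s = 8.9 × 10^-12 M

Ag2CrO4(s) ⇌ 2 Ag^+ + CrO4^2-
Ksp = [Ag^+]^2[CrO4^2-]
If s mol/L dissolves here, [Ag^+] = 0.41 + 2s ≈ 0.41, [CrO4^2-] = s (common-ion effect: Ag^+ is already 0.41 M).
Ksp ≈ (0.41)^2 × s
s = 8.9 x 10^-12 M
Check: 2s = 1.8 × 10^-11 ≪ 0.41, so the approximation is valid.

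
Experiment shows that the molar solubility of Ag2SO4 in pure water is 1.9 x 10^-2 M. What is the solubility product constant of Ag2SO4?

Ag2SO4(s) <=> 2 Ag^+(aq) + SO4^2-(aq)
With molar solubility s: [Ag^+] = 2s, [SO4^2-] = s.
Ksp = [Ag^+]^2[SO4^2-]
Ksp = (2s)^2s = 4s^3
With s = 1.9 × 10^-2: Ksp = 2.7 × 10^-5

Ksp = 2.7 × 10^-5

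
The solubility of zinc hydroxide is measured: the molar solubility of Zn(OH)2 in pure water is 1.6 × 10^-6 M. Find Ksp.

Zn(OH)2(s) <=> Zn^2+ + 2 OH^-
If s mol/L of Zn(OH)2 dissolves, [Zn^2+] = s and [OH^-] = 2s.
Ksp = [Zn^2+][OH^-]^2
Ksp = s(2s)^2 = 4s^3
With s = 1.6 × 10^-6: Ksp = 1.6 × 10^-17

Ksp ≈ 1.6 x 10^-17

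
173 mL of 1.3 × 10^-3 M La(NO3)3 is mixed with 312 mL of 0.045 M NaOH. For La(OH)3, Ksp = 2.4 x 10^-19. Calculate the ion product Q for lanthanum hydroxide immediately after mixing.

Q ≈ 1.1 × 10^-8

Total volume = 173 + 312 = 485 mL.
[La^3+] = 1.3 x 10^-3 × (173/485) = 4.64 × 10^-4 M
[OH^-] = 4.5 x 10^-2 × (312/485) = 2.89 × 10^-2 M
La(OH)3(s) <=> La^3+ + 3 OH^-, so Q = [La^3+][OH^-]^3
Q = (4.64 × 10^-4)(2.89 x 10^-2)^3 = 1.1 × 10^-8
Q > Ksp, so La(OH)3 will precipitate.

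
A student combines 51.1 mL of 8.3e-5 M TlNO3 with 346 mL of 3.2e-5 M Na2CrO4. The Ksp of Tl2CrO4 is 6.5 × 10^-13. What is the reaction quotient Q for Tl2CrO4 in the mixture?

Total volume = 51.1 + 346 = 397.1 mL.
[Tl^+] = 8.3 × 10^-5 × (51.1/397.1) = 1.07 x 10^-5 M
[CrO4^2-] = 3.2 x 10^-5 × (346/397.1) = 2.79 × 10^-5 M
Tl2CrO4(s) <=> 2 Tl^+ + CrO4^2-, so Q = [Tl^+]^2[CrO4^2-]
Q = (1.07 x 10^-5)^2(2.79 x 10^-5) = 3.2 × 10^-15
Q < Ksp, so no precipitate of Tl2CrO4 forms.

3.2 × 10^-15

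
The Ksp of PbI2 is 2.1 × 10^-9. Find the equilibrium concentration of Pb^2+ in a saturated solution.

[Pb^2+] ≈ 8.1 × 10^-4 M

PbI2(s) ⇌ Pb^2+ + 2 I^-
Ksp = [Pb^2+][I^-]^2
If s mol/L of PbI2 dissolves, [Pb^2+] = s and [I^-] = 2s.
Substituting: Ksp = s(2s)^2 = 4s^3
s = (2.1 × 10^-9 / 4)^(1/3) = 8.07 × 10^-4 M
[Pb^2+] = s = 8.1 × 10^-4 M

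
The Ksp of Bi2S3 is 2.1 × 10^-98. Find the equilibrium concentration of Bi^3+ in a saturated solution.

2.3e-20 M

Bi2S3(s) <=> 2 Bi^3+ + 3 S^2-
Ksp = [Bi^3+]^2[S^2-]^3
For each mole of Bi2S3 that dissolves: [Bi^3+] = 2s, [S^2-] = 3s.
Substituting: Ksp = (2s)^2(3s)^3 = 108s^5
Solving, s = (2.1 × 10^-98/108)^(1/5) = 1.14 x 10^-20 M
[Bi^3+] = 2s = 2.3 × 10^-20 M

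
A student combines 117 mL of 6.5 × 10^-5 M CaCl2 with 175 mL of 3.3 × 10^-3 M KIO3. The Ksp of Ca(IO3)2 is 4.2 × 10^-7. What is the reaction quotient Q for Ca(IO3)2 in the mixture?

Total volume = 117 + 175 = 292 mL.
[Ca^2+] = 6.5 × 10^-5 × (117/292) = 2.60 x 10^-5 M
[IO3^-] = 3.3 × 10^-3 × (175/292) = 1.98 × 10^-3 M
Ca(IO3)2(s) ⇌ Ca^2+ + 2 IO3^-, so Q = [Ca^2+][IO3^-]^2
Q = (2.60 × 10^-5)(1.98 x 10^-3)^2 = 1.0 × 10^-10
Q < Ksp, so no precipitate of Ca(IO3)2 forms.

1.0 × 10^-10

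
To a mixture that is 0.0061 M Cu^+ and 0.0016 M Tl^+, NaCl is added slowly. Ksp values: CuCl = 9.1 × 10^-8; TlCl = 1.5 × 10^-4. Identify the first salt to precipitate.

CuCl

Each salt begins to precipitate when Q = Ksp, i.e. when [Cl^-] reaches its threshold.
For CuCl: 9.1 × 10^-8 = 0.0061 × [Cl^-]  ⇒  [Cl^-] = 1.5 x 10^-5 M.
For TlCl: 1.5 × 10^-4 = 0.0016 × [Cl^-]  ⇒  [Cl^-] = 9.4 × 10^-2 M.
The salt with the lower threshold [Cl^-] precipitates first: CuCl.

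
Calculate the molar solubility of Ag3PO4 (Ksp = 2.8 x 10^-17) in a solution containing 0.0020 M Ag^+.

s = 3.5e-9 M

Ag3PO4(s) ⇌ 3 Ag^+(aq) + PO4^3-(aq)
Ksp = [Ag^+]^3[PO4^3-]
If s mol/L dissolves here, [Ag^+] = 0.0020 + 3s ≈ 0.0020, [PO4^3-] = s (Ksp is small, so little additional dissolves).
Ksp ≈ (0.0020)^3 × s
s = 3.5 x 10^-9 M
Check: 3s = 1.1 × 10^-8 ≪ 0.0020, so the approximation is valid.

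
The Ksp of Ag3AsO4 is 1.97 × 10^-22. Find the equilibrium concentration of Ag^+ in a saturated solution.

Ag3AsO4(s) <=> 3 Ag^+ + AsO4^3-
Ksp = [Ag^+]^3[AsO4^3-]
With molar solubility s: [Ag^+] = 3s, [AsO4^3-] = s.
Ksp = (3s)^3s = 27s^4
s = (1.97 × 10^-22 / 27)^(1/4) = 1.644 × 10^-6 M
[Ag^+] = 3s = 4.93 x 10^-6 M

[Ag^+] = 4.93 × 10^-6 M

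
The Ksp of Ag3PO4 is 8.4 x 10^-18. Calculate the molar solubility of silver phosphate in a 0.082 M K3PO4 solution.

s = 1.6e-6 M

Ag3PO4(s) <=> 3 Ag^+ + PO4^3-
Ksp = [Ag^+]^3[PO4^3-]
Let s = moles of Ag3PO4 that dissolve per litre. [Ag^+] = 3s, [PO4^3-] = 0.082 + s ≈ 0.082 (common-ion effect: PO4^3- is already 0.082 M).
Ksp ≈ (3s)^3 × 0.082
s = 1.6 × 10^-6 M
Check: s = 1.6 x 10^-6 ≪ 0.082, so the approximation is valid.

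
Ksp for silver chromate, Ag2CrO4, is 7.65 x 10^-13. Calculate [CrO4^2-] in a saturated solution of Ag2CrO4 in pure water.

5.76e-5 M

Ag2CrO4(s) <=> 2 Ag^+(aq) + CrO4^2-(aq)
Ksp = [Ag^+]^2[CrO4^2-]
Let s = molar solubility. Then [Ag^+] = 2s and [CrO4^2-] = s.
Ksp = (2s)^2s = 4s^3
Solving, s = (7.65 x 10^-13/4)^(1/3) = 5.761 x 10^-5 M
[CrO4^2-] = s = 5.76 x 10^-5 M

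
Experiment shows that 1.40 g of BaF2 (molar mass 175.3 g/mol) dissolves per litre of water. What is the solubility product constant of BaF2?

Molar solubility s = (1.40 g/L) / (175.3 g/mol) = 7.986 x 10^-3 M.
BaF2(s) <=> Ba^2+ + 2 F^-
For each mole of BaF2 that dissolves: [Ba^2+] = s, [F^-] = 2s.
Ksp = [Ba^2+][F^-]^2
Substituting: Ksp = s(2s)^2 = 4s^3
With s = 7.986 × 10^-3: Ksp = 2.04 × 10^-6

Ksp = 2.04e-6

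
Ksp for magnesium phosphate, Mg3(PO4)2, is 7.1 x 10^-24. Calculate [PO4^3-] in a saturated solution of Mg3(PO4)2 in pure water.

Mg3(PO4)2(s) ⇌ 3 Mg^2+(aq) + 2 PO4^3-(aq)
Ksp = [Mg^2+]^3[PO4^3-]^2
For each mole of Mg3(PO4)2 that dissolves: [Mg^2+] = 3s, [PO4^3-] = 2s.
Ksp = (3s)^3(2s)^2 = 108s^5
Solving, s = (7.1 x 10^-24/108)^(1/5) = 9.20 × 10^-6 M
[PO4^3-] = 2s = 1.8 x 10^-5 M

[PO4^3-] ≈ 1.8e-5 M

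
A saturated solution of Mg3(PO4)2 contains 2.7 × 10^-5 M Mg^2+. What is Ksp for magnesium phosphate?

6.4e-24

Mg3(PO4)2(s) ⇌ 3 Mg^2+(aq) + 2 PO4^3-(aq)
Stoichiometry gives [PO4^3-] = (2/3)[Mg^2+] = 1.80 × 10^-5 M.
Ksp = [Mg^2+]^3[PO4^3-]^2
Ksp = (2.7 × 10^-5)^3 × (1.80 x 10^-5)^2 = 6.4 × 10^-24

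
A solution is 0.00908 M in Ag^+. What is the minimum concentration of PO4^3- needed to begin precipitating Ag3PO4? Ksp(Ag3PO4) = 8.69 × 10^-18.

[PO4^3-] = 1.16e-11 M

Ag3PO4(s) ⇌ 3 Ag^+(aq) + PO4^3-(aq)
Ksp = [Ag^+]^3[PO4^3-]
Precipitation begins when Q = Ksp. With [Ag^+] = 0.00908 M:
8.69 × 10^-18 = (0.00908)^3 × [PO4^3-]
[PO4^3-] = (8.69 × 10^-18 / 7.486 × 10^-7) = 1.16 × 10^-11 M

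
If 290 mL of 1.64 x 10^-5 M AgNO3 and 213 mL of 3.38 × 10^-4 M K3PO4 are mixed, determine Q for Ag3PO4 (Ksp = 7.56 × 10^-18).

Q = 1.21 × 10^-19

Total volume = 290 + 213 = 503 mL.
[Ag^+] = 1.64 × 10^-5 × (290/503) = 9.455 × 10^-6 M
[PO4^3-] = 3.38 × 10^-4 × (213/503) = 1.431 × 10^-4 M
Ag3PO4(s) ⇌ 3 Ag^+(aq) + PO4^3-(aq), so Q = [Ag^+]^3[PO4^3-]
Q = (9.455 × 10^-6)^3(1.431 x 10^-4) = 1.21 x 10^-19
Q < Ksp, so no precipitate of Ag3PO4 forms.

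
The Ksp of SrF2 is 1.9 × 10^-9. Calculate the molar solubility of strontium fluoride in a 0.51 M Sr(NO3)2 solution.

s ≈ 3.1 × 10^-5 M

SrF2(s) ⇌ Sr^2+(aq) + 2 F^-(aq)
Ksp = [Sr^2+][F^-]^2
Let s = moles of SrF2 that dissolve per litre. [Sr^2+] = 0.51 + s ≈ 0.51, [F^-] = 2s (since Sr^2+ from Sr(NO3)2 dominates).
Ksp ≈ 0.51 × (2s)^2
s = 3.1 × 10^-5 M
Check: s = 3.1 × 10^-5 ≪ 0.51, so the approximation is valid.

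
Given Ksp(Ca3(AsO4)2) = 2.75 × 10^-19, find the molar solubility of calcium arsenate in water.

7.61e-5 M

Ca3(AsO4)2(s) ⇌ 3 Ca^2+(aq) + 2 AsO4^3-(aq)
Ksp = [Ca^2+]^3[AsO4^3-]^2
For each mole of Ca3(AsO4)2 that dissolves: [Ca^2+] = 3s, [AsO4^3-] = 2s.
Substituting: Ksp = (3s)^3(2s)^2 = 108s^5
Solving, s = (2.75 × 10^-19/108)^(1/5) = 7.61 × 10^-5 M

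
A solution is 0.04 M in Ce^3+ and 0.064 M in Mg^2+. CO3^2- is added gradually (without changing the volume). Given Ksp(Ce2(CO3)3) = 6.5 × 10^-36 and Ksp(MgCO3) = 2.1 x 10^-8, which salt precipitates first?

Each salt begins to precipitate when Q = Ksp, i.e. when [CO3^2-] reaches its threshold.
For Ce2(CO3)3: 6.5 × 10^-36 = (0.04)^2 × [CO3^2-]^3  ⇒  [CO3^2-] = 1.6 × 10^-11 M.
For MgCO3: 2.1 x 10^-8 = 0.064 × [CO3^2-]  ⇒  [CO3^2-] = 3.3 × 10^-7 M.
The salt with the lower threshold [CO3^2-] precipitates first: Ce2(CO3)3.

Ce2(CO3)3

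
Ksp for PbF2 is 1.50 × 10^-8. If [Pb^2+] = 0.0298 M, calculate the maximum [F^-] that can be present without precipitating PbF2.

[F^-] = 7.09e-4 M

PbF2(s) <=> Pb^2+ + 2 F^-
Ksp = [Pb^2+][F^-]^2
Precipitation begins when Q = Ksp. With [Pb^2+] = 0.0298 M:
1.50 × 10^-8 = (0.0298) × [F^-]^2
[F^-] = (1.50 × 10^-8 / 2.98 × 10^-2)^(1/2) = 7.09 x 10^-4 M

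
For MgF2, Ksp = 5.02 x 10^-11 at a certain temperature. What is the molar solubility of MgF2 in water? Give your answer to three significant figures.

MgF2(s) <=> Mg^2+(aq) + 2 F^-(aq)
Ksp = [Mg^2+][F^-]^2
If s mol/L of MgF2 dissolves, [Mg^2+] = s and [F^-] = 2s.
Substituting: Ksp = s(2s)^2 = 4s^3
s = (5.02 x 10^-11 / 4)^(1/3) = 2.32 × 10^-4 M

2.32e-4 M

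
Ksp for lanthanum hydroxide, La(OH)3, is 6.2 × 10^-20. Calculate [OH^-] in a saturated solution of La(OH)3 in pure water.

[OH^-] = 2.1 × 10^-5 M

La(OH)3(s) ⇌ La^3+ + 3 OH^-
Ksp = [La^3+][OH^-]^3
If s mol/L of La(OH)3 dissolves, [La^3+] = s and [OH^-] = 3s.
Ksp = s(3s)^3 = 27s^4
s^4 = 6.2 × 10^-20 / 27, so s = 6.92 x 10^-6 M
[OH^-] = 3s = 2.1 x 10^-5 M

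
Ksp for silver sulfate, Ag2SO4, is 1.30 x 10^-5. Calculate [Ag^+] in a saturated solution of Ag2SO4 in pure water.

Ag2SO4(s) <=> 2 Ag^+(aq) + SO4^2-(aq)
Ksp = [Ag^+]^2[SO4^2-]
If s mol/L of Ag2SO4 dissolves, [Ag^+] = 2s and [SO4^2-] = s.
So Ksp = (2s)^2 × s = 4s^3
s = (1.30 x 10^-5 / 4)^(1/3) = 1.481 x 10^-2 M
[Ag^+] = 2s = 2.96 × 10^-2 M

[Ag^+] = 2.96e-2 M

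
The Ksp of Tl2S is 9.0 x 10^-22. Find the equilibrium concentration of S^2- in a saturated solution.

6.1 × 10^-8 M

Tl2S(s) <=> 2 Tl^+ + S^2-
Ksp = [Tl^+]^2[S^2-]
Let s = molar solubility. Then [Tl^+] = 2s and [S^2-] = s.
Ksp = (2s)^2s = 4s^3
s^3 = 9.0 x 10^-22 / 4, so s = 6.08 x 10^-8 M
[S^2-] = s = 6.1 × 10^-8 M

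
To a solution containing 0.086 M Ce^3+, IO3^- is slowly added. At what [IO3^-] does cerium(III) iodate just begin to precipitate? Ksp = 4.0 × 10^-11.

Ce(IO3)3(s) <=> Ce^3+(aq) + 3 IO3^-(aq)
Ksp = [Ce^3+][IO3^-]^3
Precipitation begins when Q = Ksp. With [Ce^3+] = 0.086 M:
4.0 × 10^-11 = (0.086) × [IO3^-]^3
[IO3^-] = (4.0 × 10^-11 / 8.6 × 10^-2)^(1/3) = 7.7 x 10^-4 M

7.7 x 10^-4 M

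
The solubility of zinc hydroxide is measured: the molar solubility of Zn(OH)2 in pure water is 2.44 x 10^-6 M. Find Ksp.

5.81 x 10^-17

Zn(OH)2(s) <=> Zn^2+ + 2 OH^-
If s mol/L of Zn(OH)2 dissolves, [Zn^2+] = s and [OH^-] = 2s.
Ksp = [Zn^2+][OH^-]^2
So Ksp = s × (2s)^2 = 4s^3
With s = 2.44 x 10^-6: Ksp = 5.81 × 10^-17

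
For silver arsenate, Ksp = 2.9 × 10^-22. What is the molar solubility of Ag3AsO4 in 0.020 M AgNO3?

s ≈ 3.6 x 10^-17 M

Ag3AsO4(s) ⇌ 3 Ag^+ + AsO4^3-
Ksp = [Ag^+]^3[AsO4^3-]
If s mol/L dissolves here, [Ag^+] = 0.020 + 3s ≈ 0.020, [AsO4^3-] = s (Ksp is small, so little additional dissolves).
Ksp ≈ (0.020)^3 × s
s = 3.6 × 10^-17 M
Check: 3s = 1.1 x 10^-16 ≪ 0.020, so the approximation is valid.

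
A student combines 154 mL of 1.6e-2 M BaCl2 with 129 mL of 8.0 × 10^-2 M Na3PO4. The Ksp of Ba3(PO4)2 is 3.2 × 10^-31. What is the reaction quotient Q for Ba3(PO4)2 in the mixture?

Total volume = 154 + 129 = 283 mL.
[Ba^2+] = 1.6 × 10^-2 × (154/283) = 8.71 x 10^-3 M
[PO4^3-] = 8.0 × 10^-2 × (129/283) = 3.65 × 10^-2 M
Ba3(PO4)2(s) ⇌ 3 Ba^2+(aq) + 2 PO4^3-(aq), so Q = [Ba^2+]^3[PO4^3-]^2
Q = (8.71 x 10^-3)^3(3.65 x 10^-2)^2 = 8.8 x 10^-10
Q > Ksp, so Ba3(PO4)2 will precipitate.

Q ≈ 8.8 x 10^-10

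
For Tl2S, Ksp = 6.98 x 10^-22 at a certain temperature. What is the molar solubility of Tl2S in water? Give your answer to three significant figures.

5.59 × 10^-8 M

Tl2S(s) <=> 2 Tl^+ + S^2-
Ksp = [Tl^+]^2[S^2-]
For each mole of Tl2S that dissolves: [Tl^+] = 2s, [S^2-] = s.
Ksp = (2s)^2s = 4s^3
Solving, s = (6.98 x 10^-22/4)^(1/3) = 5.59 × 10^-8 M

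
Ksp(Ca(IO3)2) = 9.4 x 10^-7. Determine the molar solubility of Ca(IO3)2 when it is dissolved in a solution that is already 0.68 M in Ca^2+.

Ca(IO3)2(s) ⇌ Ca^2+(aq) + 2 IO3^-(aq)
Ksp = [Ca^2+][IO3^-]^2
Let s be the molar solubility in this solution. [Ca^2+] = 0.68 + s ≈ 0.68, [IO3^-] = 2s (Ksp is small, so little additional dissolves).
Ksp ≈ 0.68 × (2s)^2
s = 5.9 x 10^-4 M
Check: s = 5.9 × 10^-4 ≪ 0.68, so the approximation is valid.

s ≈ 5.9e-4 M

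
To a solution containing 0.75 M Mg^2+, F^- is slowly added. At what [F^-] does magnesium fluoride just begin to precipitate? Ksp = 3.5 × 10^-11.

MgF2(s) <=> Mg^2+(aq) + 2 F^-(aq)
Ksp = [Mg^2+][F^-]^2
Precipitation begins when Q = Ksp. With [Mg^2+] = 0.75 M:
3.5 × 10^-11 = (0.75) × [F^-]^2
[F^-] = (3.5 × 10^-11 / 7.5 × 10^-1)^(1/2) = 6.8 × 10^-6 M

[F^-] ≈ 6.8 × 10^-6 M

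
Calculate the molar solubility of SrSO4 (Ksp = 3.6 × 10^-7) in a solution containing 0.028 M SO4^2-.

SrSO4(s) ⇌ Sr^2+ + SO4^2-
Ksp = [Sr^2+][SO4^2-]
Let s = moles of SrSO4 that dissolve per litre. [Sr^2+] = s, [SO4^2-] = 0.028 + s ≈ 0.028 (Ksp is small, so little additional dissolves).
Ksp ≈ s × 0.028
s = 1.3 × 10^-5 M
Check: s = 1.3 x 10^-5 ≪ 0.028, so the approximation is valid.

s ≈ 1.3e-5 M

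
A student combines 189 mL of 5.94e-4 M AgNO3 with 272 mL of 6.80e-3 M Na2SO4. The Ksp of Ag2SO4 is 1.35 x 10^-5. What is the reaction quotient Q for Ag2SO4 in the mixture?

Q = 2.38 × 10^-10

Total volume = 189 + 272 = 461 mL.
[Ag^+] = 5.94 × 10^-4 × (189/461) = 2.435 × 10^-4 M
[SO4^2-] = 6.80 × 10^-3 × (272/461) = 4.012 × 10^-3 M
Ag2SO4(s) <=> 2 Ag^+(aq) + SO4^2-(aq), so Q = [Ag^+]^2[SO4^2-]
Q = (2.435 × 10^-4)^2(4.012 × 10^-3) = 2.38 × 10^-10
Q < Ksp, so no precipitate of Ag2SO4 forms.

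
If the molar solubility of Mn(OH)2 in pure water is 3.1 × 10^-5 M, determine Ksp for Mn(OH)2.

Mn(OH)2(s) ⇌ Mn^2+(aq) + 2 OH^-(aq)
Let s = molar solubility. Then [Mn^2+] = s and [OH^-] = 2s.
Ksp = [Mn^2+][OH^-]^2
Ksp = s(2s)^2 = 4s^3
Ksp = 4 × (3.1 × 10^-5)^3 = 1.2 × 10^-13

Ksp = 1.2 x 10^-13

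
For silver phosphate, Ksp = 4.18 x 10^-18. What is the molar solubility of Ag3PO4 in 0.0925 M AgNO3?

s ≈ 5.28 x 10^-15 M

Ag3PO4(s) ⇌ 3 Ag^+(aq) + PO4^3-(aq)
Ksp = [Ag^+]^3[PO4^3-]
Let s be the molar solubility in this solution. [Ag^+] = 0.0925 + 3s ≈ 0.0925, [PO4^3-] = s (since Ag^+ from AgNO3 dominates).
Ksp ≈ (0.0925)^3 × s
s = 5.28 × 10^-15 M
Check: 3s = 1.6 × 10^-14 ≪ 0.0925, so the approximation is valid.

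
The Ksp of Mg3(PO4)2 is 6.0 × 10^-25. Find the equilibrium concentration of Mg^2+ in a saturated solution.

Mg3(PO4)2(s) ⇌ 3 Mg^2+(aq) + 2 PO4^3-(aq)
Ksp = [Mg^2+]^3[PO4^3-]^2
For each mole of Mg3(PO4)2 that dissolves: [Mg^2+] = 3s, [PO4^3-] = 2s.
Ksp = (3s)^3(2s)^2 = 108s^5
Solving, s = (6.0 × 10^-25/108)^(1/5) = 5.61 × 10^-6 M
[Mg^2+] = 3s = 1.7 × 10^-5 M

[Mg^2+] = 1.7 × 10^-5 M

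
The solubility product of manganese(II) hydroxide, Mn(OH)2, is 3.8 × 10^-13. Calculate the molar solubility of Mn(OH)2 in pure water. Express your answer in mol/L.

Mn(OH)2(s) ⇌ Mn^2+ + 2 OH^-
Ksp = [Mn^2+][OH^-]^2
If s mol/L of Mn(OH)2 dissolves, [Mn^2+] = s and [OH^-] = 2s.
Ksp = s(2s)^2 = 4s^3
s^3 = 3.8 × 10^-13 / 4, so s = 4.6 × 10^-5 M

4.6 x 10^-5 M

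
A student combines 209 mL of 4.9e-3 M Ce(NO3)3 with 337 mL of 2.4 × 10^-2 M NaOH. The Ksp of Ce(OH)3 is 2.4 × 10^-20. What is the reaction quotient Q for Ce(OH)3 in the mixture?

Total volume = 209 + 337 = 546 mL.
[Ce^3+] = 4.9 × 10^-3 × (209/546) = 1.88 x 10^-3 M
[OH^-] = 2.4 × 10^-2 × (337/546) = 1.48 x 10^-2 M
Ce(OH)3(s) <=> Ce^3+ + 3 OH^-, so Q = [Ce^3+][OH^-]^3
Q = (1.88 × 10^-3)(1.48 × 10^-2)^3 = 6.1 x 10^-9
Q > Ksp, so Ce(OH)3 will precipitate.

Q ≈ 6.1 × 10^-9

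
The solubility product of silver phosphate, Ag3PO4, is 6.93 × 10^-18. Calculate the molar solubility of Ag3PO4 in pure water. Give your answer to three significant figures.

2.25 × 10^-5 M

Ag3PO4(s) <=> 3 Ag^+ + PO4^3-
Ksp = [Ag^+]^3[PO4^3-]
If s mol/L of Ag3PO4 dissolves, [Ag^+] = 3s and [PO4^3-] = s.
Ksp = (3s)^3s = 27s^4
s^4 = 6.93 × 10^-18 / 27, so s = 2.25 × 10^-5 M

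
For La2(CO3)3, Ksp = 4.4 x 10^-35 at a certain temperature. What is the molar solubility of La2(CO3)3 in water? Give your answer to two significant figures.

5.3e-8 M

La2(CO3)3(s) ⇌ 2 La^3+(aq) + 3 CO3^2-(aq)
Ksp = [La^3+]^2[CO3^2-]^3
If s mol/L of La2(CO3)3 dissolves, [La^3+] = 2s and [CO3^2-] = 3s.
Ksp = (2s)^2(3s)^3 = 108s^5
s = (4.4 x 10^-35 / 108)^(1/5) = 5.3 × 10^-8 M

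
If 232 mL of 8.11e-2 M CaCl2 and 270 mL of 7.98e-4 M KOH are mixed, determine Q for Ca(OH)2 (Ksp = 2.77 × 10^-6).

Q = 6.90 x 10^-9

Total volume = 232 + 270 = 502 mL.
[Ca^2+] = 8.11 x 10^-2 × (232/502) = 3.748 × 10^-2 M
[OH^-] = 7.98 × 10^-4 × (270/502) = 4.292 × 10^-4 M
Ca(OH)2(s) ⇌ Ca^2+(aq) + 2 OH^-(aq), so Q = [Ca^2+][OH^-]^2
Q = (3.748 × 10^-2)(4.292 × 10^-4)^2 = 6.90 × 10^-9
Q < Ksp, so no precipitate of Ca(OH)2 forms.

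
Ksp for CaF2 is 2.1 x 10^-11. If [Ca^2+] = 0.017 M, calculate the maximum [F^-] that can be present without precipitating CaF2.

[F^-] = 3.5 x 10^-5 M

CaF2(s) ⇌ Ca^2+ + 2 F^-
Ksp = [Ca^2+][F^-]^2
Precipitation begins when Q = Ksp. With [Ca^2+] = 0.017 M:
2.1 x 10^-11 = (0.017) × [F^-]^2
[F^-] = (2.1 x 10^-11 / 1.7 × 10^-2)^(1/2) = 3.5 x 10^-5 M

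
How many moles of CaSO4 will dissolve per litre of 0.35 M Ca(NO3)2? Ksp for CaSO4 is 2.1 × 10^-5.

CaSO4(s) <=> Ca^2+ + SO4^2-
Ksp = [Ca^2+][SO4^2-]
Let s be the molar solubility in this solution. [Ca^2+] = 0.35 + s ≈ 0.35, [SO4^2-] = s (Ksp is small, so little additional dissolves).
Ksp ≈ 0.35 × s
s = 6.0 × 10^-5 M
Check: s = 6.0 x 10^-5 ≪ 0.35, so the approximation is valid.

s ≈ 6.0 × 10^-5 M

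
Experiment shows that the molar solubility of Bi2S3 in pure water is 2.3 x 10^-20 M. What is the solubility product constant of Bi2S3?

Bi2S3(s) <=> 2 Bi^3+ + 3 S^2-
With molar solubility s: [Bi^3+] = 2s, [S^2-] = 3s.
Ksp = [Bi^3+]^2[S^2-]^3
Ksp = (2s)^2(3s)^3 = 108s^5
Ksp = 108 × (2.3 × 10^-20)^5 = 7.0 × 10^-97

7.0 × 10^-97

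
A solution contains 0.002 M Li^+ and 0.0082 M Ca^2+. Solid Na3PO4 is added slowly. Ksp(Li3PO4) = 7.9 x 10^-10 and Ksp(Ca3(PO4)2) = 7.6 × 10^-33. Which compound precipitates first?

Ca3(PO4)2

Each salt begins to precipitate when Q = Ksp, i.e. when [PO4^3-] reaches its threshold.
For Li3PO4: 7.9 x 10^-10 = (0.002)^3 × [PO4^3-]  ⇒  [PO4^3-] = 9.9 × 10^-2 M.
For Ca3(PO4)2: 7.6 × 10^-33 = (0.0082)^3 × [PO4^3-]^2  ⇒  [PO4^3-] = 1.2 x 10^-13 M.
The salt with the lower threshold [PO4^3-] precipitates first: Ca3(PO4)2.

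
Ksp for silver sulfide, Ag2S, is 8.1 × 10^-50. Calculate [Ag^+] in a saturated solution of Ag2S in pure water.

5.5e-17 M

Ag2S(s) <=> 2 Ag^+(aq) + S^2-(aq)
Ksp = [Ag^+]^2[S^2-]
If s mol/L of Ag2S dissolves, [Ag^+] = 2s and [S^2-] = s.
So Ksp = (2s)^2 × s = 4s^3
s = (8.1 × 10^-50 / 4)^(1/3) = 2.73 x 10^-17 M
[Ag^+] = 2s = 5.5 x 10^-17 M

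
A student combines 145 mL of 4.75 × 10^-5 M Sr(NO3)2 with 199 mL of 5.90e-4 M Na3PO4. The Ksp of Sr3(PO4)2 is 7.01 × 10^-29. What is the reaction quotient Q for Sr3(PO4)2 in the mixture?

Total volume = 145 + 199 = 344 mL.
[Sr^2+] = 4.75 x 10^-5 × (145/344) = 2.002 × 10^-5 M
[PO4^3-] = 5.90 × 10^-4 × (199/344) = 3.413 x 10^-4 M
Sr3(PO4)2(s) ⇌ 3 Sr^2+ + 2 PO4^3-, so Q = [Sr^2+]^3[PO4^3-]^2
Q = (2.002 x 10^-5)^3(3.413 × 10^-4)^2 = 9.35 × 10^-22
Q > Ksp, so Sr3(PO4)2 will precipitate.

Q = 9.35 × 10^-22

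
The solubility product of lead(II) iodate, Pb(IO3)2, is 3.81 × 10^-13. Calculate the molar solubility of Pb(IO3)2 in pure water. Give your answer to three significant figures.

s ≈ 4.57e-5 M

Pb(IO3)2(s) ⇌ Pb^2+ + 2 IO3^-
Ksp = [Pb^2+][IO3^-]^2
For each mole of Pb(IO3)2 that dissolves: [Pb^2+] = s, [IO3^-] = 2s.
So Ksp = s × (2s)^2 = 4s^3
Solving, s = (3.81 × 10^-13/4)^(1/3) = 4.57 x 10^-5 M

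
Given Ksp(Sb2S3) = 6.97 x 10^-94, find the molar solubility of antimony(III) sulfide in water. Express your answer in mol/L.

s ≈ 9.16 x 10^-20 M

Sb2S3(s) ⇌ 2 Sb^3+ + 3 S^2-
Ksp = [Sb^3+]^2[S^2-]^3
For each mole of Sb2S3 that dissolves: [Sb^3+] = 2s, [S^2-] = 3s.
Ksp = (2s)^2(3s)^3 = 108s^5
s = (6.97 x 10^-94 / 108)^(1/5) = 9.16 x 10^-20 M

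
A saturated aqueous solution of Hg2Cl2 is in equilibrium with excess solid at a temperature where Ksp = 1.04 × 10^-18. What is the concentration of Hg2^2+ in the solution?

[Hg2^2+] = 6.38 x 10^-7 M

Hg2Cl2(s) <=> Hg2^2+ + 2 Cl^-
Ksp = [Hg2^2+][Cl^-]^2
If s mol/L of Hg2Cl2 dissolves, [Hg2^2+] = s and [Cl^-] = 2s.
Substituting: Ksp = s(2s)^2 = 4s^3
s = (1.04 × 10^-18 / 4)^(1/3) = 6.383 × 10^-7 M
[Hg2^2+] = s = 6.38 x 10^-7 M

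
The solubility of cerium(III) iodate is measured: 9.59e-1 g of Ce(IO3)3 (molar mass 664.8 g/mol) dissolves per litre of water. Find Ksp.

1.17e-10

Molar solubility s = (9.59 x 10^-1 g/L) / (664.8 g/mol) = 1.443 x 10^-3 M.
Ce(IO3)3(s) ⇌ Ce^3+ + 3 IO3^-
With molar solubility s: [Ce^3+] = s, [IO3^-] = 3s.
Ksp = [Ce^3+][IO3^-]^3
Substituting: Ksp = s(3s)^3 = 27s^4
Ksp = 27 × (1.443 x 10^-3)^4 = 1.17 x 10^-10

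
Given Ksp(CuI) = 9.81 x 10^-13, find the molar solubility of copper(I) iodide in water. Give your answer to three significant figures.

s ≈ 9.90 × 10^-7 M

CuI(s) <=> Cu^+(aq) + I^-(aq)
Ksp = [Cu^+][I^-]
With molar solubility s: [Cu^+] = s, [I^-] = s.
Ksp = (s)(s) = s^2
s = √(9.81 x 10^-13) = 9.90 × 10^-7 M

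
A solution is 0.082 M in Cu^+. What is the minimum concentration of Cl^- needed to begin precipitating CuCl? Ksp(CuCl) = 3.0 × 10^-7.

CuCl(s) ⇌ Cu^+ + Cl^-
Ksp = [Cu^+][Cl^-]
Precipitation begins when Q = Ksp. With [Cu^+] = 0.082 M:
3.0 × 10^-7 = (0.082) × [Cl^-]
[Cl^-] = (3.0 × 10^-7 / 8.2 × 10^-2) = 3.7 × 10^-6 M

3.7e-6 M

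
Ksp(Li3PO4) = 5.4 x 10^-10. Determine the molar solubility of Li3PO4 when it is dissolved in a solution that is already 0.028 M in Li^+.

s ≈ 2.5 × 10^-5 M

Li3PO4(s) ⇌ 3 Li^+ + PO4^3-
Ksp = [Li^+]^3[PO4^3-]
If s mol/L dissolves here, [Li^+] = 0.028 + 3s ≈ 0.028, [PO4^3-] = s (common-ion effect: Li^+ is already 0.028 M).
Ksp ≈ (0.028)^3 × s
s = 2.5 × 10^-5 M
Check: 3s = 7.4 × 10^-5 ≪ 0.028, so the approximation is valid.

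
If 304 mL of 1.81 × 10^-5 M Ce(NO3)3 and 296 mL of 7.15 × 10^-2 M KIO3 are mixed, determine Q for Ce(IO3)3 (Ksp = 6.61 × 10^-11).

Total volume = 304 + 296 = 600 mL.
[Ce^3+] = 1.81 × 10^-5 × (304/600) = 9.171 × 10^-6 M
[IO3^-] = 7.15 x 10^-2 × (296/600) = 3.527 × 10^-2 M
Ce(IO3)3(s) ⇌ Ce^3+ + 3 IO3^-, so Q = [Ce^3+][IO3^-]^3
Q = (9.171 × 10^-6)(3.527 × 10^-2)^3 = 4.02 × 10^-10
Q > Ksp, so Ce(IO3)3 will precipitate.

4.02 x 10^-10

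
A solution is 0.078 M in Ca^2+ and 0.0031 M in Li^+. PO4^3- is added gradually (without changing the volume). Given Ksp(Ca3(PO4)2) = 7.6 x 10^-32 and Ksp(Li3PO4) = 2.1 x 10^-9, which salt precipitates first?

Each salt begins to precipitate when Q = Ksp, i.e. when [PO4^3-] reaches its threshold.
For Ca3(PO4)2: 7.6 x 10^-32 = (0.078)^3 × [PO4^3-]^2  ⇒  [PO4^3-] = 1.3 × 10^-14 M.
For Li3PO4: 2.1 x 10^-9 = (0.0031)^3 × [PO4^3-]  ⇒  [PO4^3-] = 7.0 x 10^-2 M.
The salt with the lower threshold [PO4^3-] precipitates first: Ca3(PO4)2.

Ca3(PO4)2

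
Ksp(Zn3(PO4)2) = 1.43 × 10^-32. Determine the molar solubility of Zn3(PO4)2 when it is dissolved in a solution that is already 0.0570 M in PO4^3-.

Zn3(PO4)2(s) ⇌ 3 Zn^2+(aq) + 2 PO4^3-(aq)
Ksp = [Zn^2+]^3[PO4^3-]^2
Let s be the molar solubility in this solution. [Zn^2+] = 3s, [PO4^3-] = 0.0570 + 2s ≈ 0.0570 (since the PO4^3- already present dominates).
Ksp ≈ (3s)^3 × (0.0570)^2
s = 5.46 x 10^-11 M
Check: 2s = 1.1 × 10^-10 ≪ 0.0570, so the approximation is valid.

5.46 x 10^-11 M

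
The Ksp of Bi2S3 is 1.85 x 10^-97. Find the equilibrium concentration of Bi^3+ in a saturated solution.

[Bi^3+] ≈ 3.53e-20 M

Bi2S3(s) ⇌ 2 Bi^3+(aq) + 3 S^2-(aq)
Ksp = [Bi^3+]^2[S^2-]^3
With molar solubility s: [Bi^3+] = 2s, [S^2-] = 3s.
Ksp = (2s)^2(3s)^3 = 108s^5
Solving, s = (1.85 x 10^-97/108)^(1/5) = 1.765 × 10^-20 M
[Bi^3+] = 2s = 3.53 × 10^-20 M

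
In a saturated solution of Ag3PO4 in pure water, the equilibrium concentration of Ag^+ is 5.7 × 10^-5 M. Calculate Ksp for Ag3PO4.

Ag3PO4(s) ⇌ 3 Ag^+ + PO4^3-
Stoichiometry gives [PO4^3-] = (1/3)[Ag^+] = 1.90 × 10^-5 M.
Ksp = [Ag^+]^3[PO4^3-]
Ksp = (5.7 × 10^-5)^3 × 1.90 × 10^-5 = 3.5 × 10^-18

Ksp ≈ 3.5 × 10^-18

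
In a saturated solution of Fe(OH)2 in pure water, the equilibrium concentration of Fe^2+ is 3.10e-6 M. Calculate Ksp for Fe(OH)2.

1.19 × 10^-16

Fe(OH)2(s) ⇌ Fe^2+(aq) + 2 OH^-(aq)
Stoichiometry gives [OH^-] = (2/1)[Fe^2+] = 6.200 × 10^-6 M.
Ksp = [Fe^2+][OH^-]^2
Ksp = 3.10 x 10^-6 × (6.200 x 10^-6)^2 = 1.19 × 10^-16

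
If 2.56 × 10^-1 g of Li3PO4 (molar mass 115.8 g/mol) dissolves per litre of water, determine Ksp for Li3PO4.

6.45 × 10^-10

Molar solubility s = (2.56 × 10^-1 g/L) / (115.8 g/mol) = 2.211 × 10^-3 M.
Li3PO4(s) <=> 3 Li^+(aq) + PO4^3-(aq)
With molar solubility s: [Li^+] = 3s, [PO4^3-] = s.
Ksp = [Li^+]^3[PO4^3-]
Substituting: Ksp = (3s)^3s = 27s^4
With s = 2.211 × 10^-3: Ksp = 6.45 × 10^-10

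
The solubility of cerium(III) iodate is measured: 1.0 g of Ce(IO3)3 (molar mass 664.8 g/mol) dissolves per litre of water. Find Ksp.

Ksp = 1.4e-10

Molar solubility s = (1.0 g/L) / (664.8 g/mol) = 1.50 x 10^-3 M.
Ce(IO3)3(s) ⇌ Ce^3+(aq) + 3 IO3^-(aq)
Let s = molar solubility. Then [Ce^3+] = s and [IO3^-] = 3s.
Ksp = [Ce^3+][IO3^-]^3
So Ksp = s × (3s)^3 = 27s^4
With s = 1.50 × 10^-3: Ksp = 1.4 × 10^-10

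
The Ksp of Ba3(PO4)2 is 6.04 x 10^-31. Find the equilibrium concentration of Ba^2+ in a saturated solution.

[Ba^2+] ≈ 1.06 x 10^-6 M

Ba3(PO4)2(s) ⇌ 3 Ba^2+ + 2 PO4^3-
Ksp = [Ba^2+]^3[PO4^3-]^2
For each mole of Ba3(PO4)2 that dissolves: [Ba^2+] = 3s, [PO4^3-] = 2s.
Substituting: Ksp = (3s)^3(2s)^2 = 108s^5
s^5 = 6.04 x 10^-31 / 108, so s = 3.544 × 10^-7 M
[Ba^2+] = 3s = 1.06 x 10^-6 M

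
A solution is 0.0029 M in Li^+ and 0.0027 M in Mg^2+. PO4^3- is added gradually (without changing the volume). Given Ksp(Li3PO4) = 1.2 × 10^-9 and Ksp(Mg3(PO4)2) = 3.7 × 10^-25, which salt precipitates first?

Each salt begins to precipitate when Q = Ksp, i.e. when [PO4^3-] reaches its threshold.
For Li3PO4: 1.2 × 10^-9 = (0.0029)^3 × [PO4^3-]  ⇒  [PO4^3-] = 4.9 × 10^-2 M.
For Mg3(PO4)2: 3.7 × 10^-25 = (0.0027)^3 × [PO4^3-]^2  ⇒  [PO4^3-] = 4.3 x 10^-9 M.
The salt with the lower threshold [PO4^3-] precipitates first: Mg3(PO4)2.

Mg3(PO4)2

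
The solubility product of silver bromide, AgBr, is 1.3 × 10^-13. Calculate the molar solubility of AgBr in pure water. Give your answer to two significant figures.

s ≈ 3.6 × 10^-7 M

AgBr(s) ⇌ Ag^+(aq) + Br^-(aq)
Ksp = [Ag^+][Br^-]
For each mole of AgBr that dissolves: [Ag^+] = s, [Br^-] = s.
Ksp = (s)(s) = s^2
s = √(1.3 × 10^-13) = 3.6 × 10^-7 M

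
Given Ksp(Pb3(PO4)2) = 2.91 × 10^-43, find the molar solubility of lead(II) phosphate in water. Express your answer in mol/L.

Pb3(PO4)2(s) ⇌ 3 Pb^2+(aq) + 2 PO4^3-(aq)
Ksp = [Pb^2+]^3[PO4^3-]^2
For each mole of Pb3(PO4)2 that dissolves: [Pb^2+] = 3s, [PO4^3-] = 2s.
Substituting: Ksp = (3s)^3(2s)^2 = 108s^5
s^5 = 2.91 × 10^-43 / 108, so s = 1.22 × 10^-9 M

s ≈ 1.22e-9 M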